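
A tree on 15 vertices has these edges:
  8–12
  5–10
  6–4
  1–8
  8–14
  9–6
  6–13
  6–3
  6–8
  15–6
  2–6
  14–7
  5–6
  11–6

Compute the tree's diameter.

A longest path is 10 - 5 - 6 - 8 - 14 - 7, with 5 edges.

5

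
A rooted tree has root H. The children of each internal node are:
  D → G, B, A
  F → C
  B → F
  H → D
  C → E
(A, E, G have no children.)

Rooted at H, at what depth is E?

H – D – B – F – C – E — 5 edges.

5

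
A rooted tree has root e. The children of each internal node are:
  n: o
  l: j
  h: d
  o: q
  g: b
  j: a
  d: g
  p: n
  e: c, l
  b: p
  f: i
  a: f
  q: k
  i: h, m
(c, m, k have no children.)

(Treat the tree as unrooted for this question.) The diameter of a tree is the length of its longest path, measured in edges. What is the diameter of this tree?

15

Starting from c, a farthest node is k at distance 15.
One longest path: c–e–l–j–a–f–i–h–d–g–b–p–n–o–q–k.
So the diameter is 15.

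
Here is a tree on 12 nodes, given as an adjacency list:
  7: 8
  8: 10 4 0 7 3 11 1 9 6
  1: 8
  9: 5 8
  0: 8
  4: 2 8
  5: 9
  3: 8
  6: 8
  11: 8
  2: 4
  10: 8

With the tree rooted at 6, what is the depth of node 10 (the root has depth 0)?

Climbing from 10 to the root: 10 → 8 → 6. That's 2 steps.

2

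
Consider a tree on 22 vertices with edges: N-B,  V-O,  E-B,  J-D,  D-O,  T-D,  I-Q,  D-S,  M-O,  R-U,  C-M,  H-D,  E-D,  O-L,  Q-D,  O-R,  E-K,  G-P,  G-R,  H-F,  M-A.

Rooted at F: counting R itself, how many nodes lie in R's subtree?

4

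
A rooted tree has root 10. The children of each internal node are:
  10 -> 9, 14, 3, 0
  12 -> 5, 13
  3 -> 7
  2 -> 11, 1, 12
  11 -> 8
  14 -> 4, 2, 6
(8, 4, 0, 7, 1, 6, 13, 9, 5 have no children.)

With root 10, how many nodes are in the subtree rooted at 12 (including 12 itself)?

The subtree rooted at 12 contains: 12, 13, 5 — 3 nodes.

3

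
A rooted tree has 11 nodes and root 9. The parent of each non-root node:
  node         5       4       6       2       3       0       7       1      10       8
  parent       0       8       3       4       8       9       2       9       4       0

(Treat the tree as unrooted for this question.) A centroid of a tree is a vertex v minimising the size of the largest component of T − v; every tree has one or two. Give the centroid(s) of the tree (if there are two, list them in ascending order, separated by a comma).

8

Removing 8 splits the tree into components of sizes 4, 4, 2; the largest is 4 ≤ ⌊11/2⌋ = 5.
No neighbour of 8 does as well, so 8 is the unique centroid.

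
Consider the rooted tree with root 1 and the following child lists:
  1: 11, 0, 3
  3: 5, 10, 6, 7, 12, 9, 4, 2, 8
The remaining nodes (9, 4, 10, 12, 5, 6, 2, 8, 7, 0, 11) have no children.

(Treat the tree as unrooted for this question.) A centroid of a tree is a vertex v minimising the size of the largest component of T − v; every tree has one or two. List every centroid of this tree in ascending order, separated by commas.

Delete 3: the remaining components have sizes 3, 1, 1, 1, 1, 1, 1, 1, 1, 1. Max 3 ≤ 6, so 3 is a centroid.
Every other node leaves some component of size > 6, so the centroid is unique.

3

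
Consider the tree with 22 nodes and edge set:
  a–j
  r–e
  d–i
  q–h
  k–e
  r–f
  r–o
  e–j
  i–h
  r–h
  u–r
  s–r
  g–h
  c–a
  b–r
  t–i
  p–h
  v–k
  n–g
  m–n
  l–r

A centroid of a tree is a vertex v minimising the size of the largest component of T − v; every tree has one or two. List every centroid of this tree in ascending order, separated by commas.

r

Removing r splits the tree into components of sizes 9, 6, 1, 1, 1, 1, 1, 1; the largest is 9 ≤ ⌊22/2⌋ = 11.
No neighbour of r does as well, so r is the unique centroid.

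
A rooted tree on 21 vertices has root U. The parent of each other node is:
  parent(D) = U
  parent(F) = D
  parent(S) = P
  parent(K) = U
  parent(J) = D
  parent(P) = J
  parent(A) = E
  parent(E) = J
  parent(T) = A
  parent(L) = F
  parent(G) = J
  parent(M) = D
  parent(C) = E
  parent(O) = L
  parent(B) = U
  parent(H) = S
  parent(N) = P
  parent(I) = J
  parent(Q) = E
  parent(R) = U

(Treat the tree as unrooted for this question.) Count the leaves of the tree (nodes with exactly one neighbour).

Degree-1 nodes: B, C, G, H, I, K, M, N, O, Q, R, T — 12 of them.

12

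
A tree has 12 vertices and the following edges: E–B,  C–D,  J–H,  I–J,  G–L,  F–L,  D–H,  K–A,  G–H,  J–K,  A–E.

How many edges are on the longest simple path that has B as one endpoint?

8

A farthest node from B is F.
The path B-E-A-K-J-H-G-L-F has 8 edges.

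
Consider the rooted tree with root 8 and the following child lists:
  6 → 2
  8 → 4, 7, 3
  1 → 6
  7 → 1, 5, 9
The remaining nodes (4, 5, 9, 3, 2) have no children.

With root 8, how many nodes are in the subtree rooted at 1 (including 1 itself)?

The subtree rooted at 1 contains: 1, 6, 2 — 3 nodes.

3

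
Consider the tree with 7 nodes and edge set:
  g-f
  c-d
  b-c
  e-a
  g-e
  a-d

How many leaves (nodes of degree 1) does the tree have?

2

The leaves are b, f.
That is 2 leaves.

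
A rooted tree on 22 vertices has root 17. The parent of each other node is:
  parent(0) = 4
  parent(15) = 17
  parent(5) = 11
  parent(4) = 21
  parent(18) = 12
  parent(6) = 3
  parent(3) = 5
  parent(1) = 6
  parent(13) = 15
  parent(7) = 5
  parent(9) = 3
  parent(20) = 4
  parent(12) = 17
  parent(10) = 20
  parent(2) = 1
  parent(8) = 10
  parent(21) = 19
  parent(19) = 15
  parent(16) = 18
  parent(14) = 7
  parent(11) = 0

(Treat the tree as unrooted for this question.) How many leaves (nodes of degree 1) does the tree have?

6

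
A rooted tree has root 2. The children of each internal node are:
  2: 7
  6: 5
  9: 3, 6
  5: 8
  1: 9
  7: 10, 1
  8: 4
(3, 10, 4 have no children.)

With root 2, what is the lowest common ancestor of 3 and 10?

Path 3→root: 3 9 1 7 2; path 10→root: 10 7 2.
First common node: 7.

7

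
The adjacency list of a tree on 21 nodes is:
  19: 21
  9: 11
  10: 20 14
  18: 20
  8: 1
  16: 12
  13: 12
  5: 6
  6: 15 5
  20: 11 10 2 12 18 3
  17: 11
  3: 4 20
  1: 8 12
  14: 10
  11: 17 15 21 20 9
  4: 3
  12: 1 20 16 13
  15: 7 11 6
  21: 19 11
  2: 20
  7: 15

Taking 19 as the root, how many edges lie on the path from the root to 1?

5

Path from 19 to 1: 19 – 21 – 11 – 20 – 12 – 1, which has 5 edges.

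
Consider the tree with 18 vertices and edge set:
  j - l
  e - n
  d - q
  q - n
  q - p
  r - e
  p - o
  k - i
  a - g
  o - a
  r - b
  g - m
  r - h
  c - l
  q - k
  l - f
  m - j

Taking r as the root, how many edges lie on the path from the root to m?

Path from r to m: r → e → n → q → p → o → a → g → m, which has 8 edges.

8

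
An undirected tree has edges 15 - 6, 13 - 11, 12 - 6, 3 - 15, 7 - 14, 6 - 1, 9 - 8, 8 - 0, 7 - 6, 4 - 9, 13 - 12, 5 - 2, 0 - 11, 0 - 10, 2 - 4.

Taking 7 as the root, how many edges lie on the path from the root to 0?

Path from 7 to 0: 7–6–12–13–11–0, which has 5 edges.

5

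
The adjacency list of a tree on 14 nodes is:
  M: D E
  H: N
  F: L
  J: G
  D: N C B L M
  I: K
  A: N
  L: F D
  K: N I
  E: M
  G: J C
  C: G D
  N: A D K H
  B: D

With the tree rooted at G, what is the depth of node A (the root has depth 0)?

Path from G to A: G → C → D → N → A, which has 4 edges.

4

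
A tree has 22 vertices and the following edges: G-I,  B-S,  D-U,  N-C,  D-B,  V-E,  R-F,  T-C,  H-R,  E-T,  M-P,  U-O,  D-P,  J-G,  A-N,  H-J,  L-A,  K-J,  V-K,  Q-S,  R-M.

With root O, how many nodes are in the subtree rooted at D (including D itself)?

20

The subtree rooted at D contains: D, P, B, M, S, R, Q, H, F, J, G, K, I, V, E, T, C, N, A, L — 20 nodes.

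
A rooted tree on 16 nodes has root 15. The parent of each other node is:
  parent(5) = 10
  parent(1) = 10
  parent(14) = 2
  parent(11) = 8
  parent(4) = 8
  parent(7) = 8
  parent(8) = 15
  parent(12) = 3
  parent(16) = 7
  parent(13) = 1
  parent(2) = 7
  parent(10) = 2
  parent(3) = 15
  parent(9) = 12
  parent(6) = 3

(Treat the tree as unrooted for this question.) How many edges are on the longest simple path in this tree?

9

BFS from 9 reaches 13 last, at distance 9; BFS from 13 confirms no node is farther.
Path: 9 - 12 - 3 - 15 - 8 - 7 - 2 - 10 - 1 - 13.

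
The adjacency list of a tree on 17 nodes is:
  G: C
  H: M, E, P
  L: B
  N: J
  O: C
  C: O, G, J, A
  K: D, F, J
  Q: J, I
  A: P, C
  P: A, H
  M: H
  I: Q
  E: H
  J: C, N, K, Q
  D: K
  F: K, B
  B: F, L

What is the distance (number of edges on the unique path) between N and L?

Walking from N: N – J – K – F – B – L. Length 5.

5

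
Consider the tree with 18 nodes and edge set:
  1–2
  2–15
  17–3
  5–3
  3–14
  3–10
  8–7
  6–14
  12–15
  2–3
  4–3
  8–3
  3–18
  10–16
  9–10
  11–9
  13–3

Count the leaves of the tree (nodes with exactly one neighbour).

Degree-1 nodes: 1, 4, 5, 6, 7, 11, 12, 13, 16, 17, 18 — 11 of them.

11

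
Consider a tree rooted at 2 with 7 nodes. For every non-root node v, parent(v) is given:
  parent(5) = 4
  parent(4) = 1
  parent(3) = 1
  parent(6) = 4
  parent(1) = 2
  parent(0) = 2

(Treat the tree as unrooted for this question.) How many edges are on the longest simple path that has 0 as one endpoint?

4

A farthest node from 0 is 5 (6 also at distance 4).
The path 0–2–1–4–5 has 4 edges.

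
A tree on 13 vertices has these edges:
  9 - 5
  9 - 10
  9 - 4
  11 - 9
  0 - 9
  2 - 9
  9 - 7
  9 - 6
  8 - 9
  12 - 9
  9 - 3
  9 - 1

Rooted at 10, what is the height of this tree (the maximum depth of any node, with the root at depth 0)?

2 sits deepest: 10-9-2 — 2 edges from the root.

2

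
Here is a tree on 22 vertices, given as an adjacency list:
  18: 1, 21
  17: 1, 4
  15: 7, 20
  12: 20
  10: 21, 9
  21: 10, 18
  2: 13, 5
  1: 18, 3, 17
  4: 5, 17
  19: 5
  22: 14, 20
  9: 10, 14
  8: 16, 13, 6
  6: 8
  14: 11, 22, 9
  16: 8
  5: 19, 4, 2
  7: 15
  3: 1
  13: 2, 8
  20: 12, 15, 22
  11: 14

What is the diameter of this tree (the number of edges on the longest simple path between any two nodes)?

Starting from 7, a farthest node is 16 at distance 16.
One longest path: 7-15-20-22-14-9-10-21-18-1-17-4-5-2-13-8-16.
So the diameter is 16.

16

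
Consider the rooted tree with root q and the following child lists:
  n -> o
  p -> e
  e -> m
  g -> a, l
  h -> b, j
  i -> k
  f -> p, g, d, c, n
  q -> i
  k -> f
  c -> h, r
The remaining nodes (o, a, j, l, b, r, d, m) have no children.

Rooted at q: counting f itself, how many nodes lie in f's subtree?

f's subtree: {f, g, c, p, n, d, l, a, h, r, e, o, b, j, m}, size 15.

15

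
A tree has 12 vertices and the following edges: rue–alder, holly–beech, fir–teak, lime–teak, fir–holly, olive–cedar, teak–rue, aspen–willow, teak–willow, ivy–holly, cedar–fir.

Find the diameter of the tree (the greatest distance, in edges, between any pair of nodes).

5

A longest path is alder – rue – teak – fir – holly – beech, with 5 edges.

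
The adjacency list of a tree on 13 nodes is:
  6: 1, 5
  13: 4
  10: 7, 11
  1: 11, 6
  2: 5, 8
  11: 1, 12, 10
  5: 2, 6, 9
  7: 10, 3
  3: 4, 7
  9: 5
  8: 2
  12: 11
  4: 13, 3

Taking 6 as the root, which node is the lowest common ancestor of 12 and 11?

11

Path 12→root: 12 11 1 6; path 11→root: 11 1 6.
First common node: 11.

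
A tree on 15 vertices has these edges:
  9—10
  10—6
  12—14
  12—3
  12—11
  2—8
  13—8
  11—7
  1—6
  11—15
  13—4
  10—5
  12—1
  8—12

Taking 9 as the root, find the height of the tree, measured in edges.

7

The longest root-to-leaf path is 9-10-6-1-12-8-13-4 (7 edges).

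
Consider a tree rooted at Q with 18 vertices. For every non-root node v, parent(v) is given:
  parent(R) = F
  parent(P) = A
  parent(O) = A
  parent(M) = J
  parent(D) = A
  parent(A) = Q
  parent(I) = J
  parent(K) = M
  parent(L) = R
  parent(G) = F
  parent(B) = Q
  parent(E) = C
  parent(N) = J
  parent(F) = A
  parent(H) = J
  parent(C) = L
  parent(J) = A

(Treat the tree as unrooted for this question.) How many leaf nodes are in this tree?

10

The leaves are B, D, E, G, H, I, K, N, O, P.
That is 10 leaves.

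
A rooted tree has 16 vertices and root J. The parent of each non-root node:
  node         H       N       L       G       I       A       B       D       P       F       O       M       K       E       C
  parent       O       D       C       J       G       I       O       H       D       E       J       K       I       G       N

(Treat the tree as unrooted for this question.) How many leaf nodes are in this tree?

6

The leaves are A, B, F, L, M, P.
That is 6 leaves.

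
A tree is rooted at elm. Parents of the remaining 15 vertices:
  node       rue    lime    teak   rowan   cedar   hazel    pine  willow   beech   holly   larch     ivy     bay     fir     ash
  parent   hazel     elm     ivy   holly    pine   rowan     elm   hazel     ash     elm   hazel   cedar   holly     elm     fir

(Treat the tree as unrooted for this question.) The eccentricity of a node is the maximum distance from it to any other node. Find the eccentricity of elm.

The node farthest from elm is willow (larch, rue, teak also at distance 4), via elm-holly-rowan-hazel-willow — 4 edges.

4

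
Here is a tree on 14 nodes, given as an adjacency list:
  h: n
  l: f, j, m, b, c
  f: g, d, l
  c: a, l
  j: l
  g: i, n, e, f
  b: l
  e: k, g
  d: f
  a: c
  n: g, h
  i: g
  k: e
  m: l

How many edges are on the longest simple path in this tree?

Starting from h, a farthest node is a at distance 6.
One longest path: h-n-g-f-l-c-a.
So the diameter is 6.

6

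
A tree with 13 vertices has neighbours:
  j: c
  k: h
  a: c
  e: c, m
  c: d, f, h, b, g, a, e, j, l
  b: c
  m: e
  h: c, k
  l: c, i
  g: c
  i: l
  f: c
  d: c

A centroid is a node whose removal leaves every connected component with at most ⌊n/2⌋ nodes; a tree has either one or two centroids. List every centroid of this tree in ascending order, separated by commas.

c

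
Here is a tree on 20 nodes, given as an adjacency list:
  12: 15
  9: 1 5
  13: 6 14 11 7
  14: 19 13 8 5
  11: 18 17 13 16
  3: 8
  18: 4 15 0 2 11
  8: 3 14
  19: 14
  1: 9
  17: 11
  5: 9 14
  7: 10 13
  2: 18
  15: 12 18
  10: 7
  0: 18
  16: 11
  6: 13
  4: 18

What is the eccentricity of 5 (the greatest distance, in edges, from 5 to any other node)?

Distances from 5 peak at 6, attained at 12.
5 – 14 – 13 – 11 – 18 – 15 – 12

6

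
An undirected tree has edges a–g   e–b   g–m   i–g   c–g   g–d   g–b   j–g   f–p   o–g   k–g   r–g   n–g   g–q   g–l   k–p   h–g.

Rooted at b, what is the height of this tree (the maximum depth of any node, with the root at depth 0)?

A deepest node is f, reached by b-g-k-p-f.
That path has 4 edges, so the height is 4.

4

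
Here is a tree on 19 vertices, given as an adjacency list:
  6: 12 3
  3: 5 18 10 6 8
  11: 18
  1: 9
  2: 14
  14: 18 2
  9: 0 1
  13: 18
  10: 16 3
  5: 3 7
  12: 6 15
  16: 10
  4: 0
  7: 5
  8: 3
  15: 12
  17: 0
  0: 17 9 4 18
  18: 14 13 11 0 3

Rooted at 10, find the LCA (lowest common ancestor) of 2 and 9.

18

2's ancestor chain is 2, 14, 18, 3, 10 and 9's is 9, 0, 18, 3, 10; they first meet at 18.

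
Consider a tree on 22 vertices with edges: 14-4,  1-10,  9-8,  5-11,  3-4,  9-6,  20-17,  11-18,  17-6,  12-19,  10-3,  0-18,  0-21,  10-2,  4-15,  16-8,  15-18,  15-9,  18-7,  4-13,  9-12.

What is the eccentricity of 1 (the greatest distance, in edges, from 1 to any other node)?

Distances from 1 peak at 8, attained at 20.
1–10–3–4–15–9–6–17–20

8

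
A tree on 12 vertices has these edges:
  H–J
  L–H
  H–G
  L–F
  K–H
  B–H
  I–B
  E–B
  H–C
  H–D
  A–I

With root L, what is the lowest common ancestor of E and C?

H

Path E→root: E B H L; path C→root: C H L.
First common node: H.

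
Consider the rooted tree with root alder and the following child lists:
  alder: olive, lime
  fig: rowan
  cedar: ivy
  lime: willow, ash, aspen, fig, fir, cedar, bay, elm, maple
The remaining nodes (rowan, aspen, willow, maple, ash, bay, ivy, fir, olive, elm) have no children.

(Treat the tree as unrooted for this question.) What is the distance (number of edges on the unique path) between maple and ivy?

The path is maple – lime – cedar – ivy, which has 3 edges.

3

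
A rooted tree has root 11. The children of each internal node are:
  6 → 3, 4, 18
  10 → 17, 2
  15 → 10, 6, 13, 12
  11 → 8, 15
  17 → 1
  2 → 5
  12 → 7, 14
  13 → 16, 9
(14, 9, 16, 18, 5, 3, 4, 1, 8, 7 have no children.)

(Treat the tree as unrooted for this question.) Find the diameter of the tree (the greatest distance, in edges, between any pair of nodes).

Starting from 5, a farthest node is 3 at distance 5.
One longest path: 5–2–10–15–6–3.
So the diameter is 5.

5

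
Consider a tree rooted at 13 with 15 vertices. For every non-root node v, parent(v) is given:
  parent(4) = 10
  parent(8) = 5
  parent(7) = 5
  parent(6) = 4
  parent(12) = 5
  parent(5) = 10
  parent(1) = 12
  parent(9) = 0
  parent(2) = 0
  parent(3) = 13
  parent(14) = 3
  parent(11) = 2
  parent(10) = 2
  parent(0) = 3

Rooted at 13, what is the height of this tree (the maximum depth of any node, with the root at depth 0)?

1 sits deepest: 13–3–0–2–10–5–12–1 — 7 edges from the root.

7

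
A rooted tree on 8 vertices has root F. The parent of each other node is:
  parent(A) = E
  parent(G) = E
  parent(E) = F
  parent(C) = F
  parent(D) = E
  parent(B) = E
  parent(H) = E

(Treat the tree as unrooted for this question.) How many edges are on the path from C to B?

3

Walking from C: C - F - E - B. Length 3.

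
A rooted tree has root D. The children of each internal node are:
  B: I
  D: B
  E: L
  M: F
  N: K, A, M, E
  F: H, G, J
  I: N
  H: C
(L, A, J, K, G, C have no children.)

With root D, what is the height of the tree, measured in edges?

7

A deepest node is C, reached by D-B-I-N-M-F-H-C.
That path has 7 edges, so the height is 7.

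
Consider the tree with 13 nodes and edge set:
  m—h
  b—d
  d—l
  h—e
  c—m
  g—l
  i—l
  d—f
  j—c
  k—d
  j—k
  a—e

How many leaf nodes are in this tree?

5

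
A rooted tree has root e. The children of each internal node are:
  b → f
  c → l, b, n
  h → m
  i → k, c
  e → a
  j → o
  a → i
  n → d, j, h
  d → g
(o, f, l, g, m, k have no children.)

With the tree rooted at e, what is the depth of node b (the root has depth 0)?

4

e–a–i–c–b — 4 edges.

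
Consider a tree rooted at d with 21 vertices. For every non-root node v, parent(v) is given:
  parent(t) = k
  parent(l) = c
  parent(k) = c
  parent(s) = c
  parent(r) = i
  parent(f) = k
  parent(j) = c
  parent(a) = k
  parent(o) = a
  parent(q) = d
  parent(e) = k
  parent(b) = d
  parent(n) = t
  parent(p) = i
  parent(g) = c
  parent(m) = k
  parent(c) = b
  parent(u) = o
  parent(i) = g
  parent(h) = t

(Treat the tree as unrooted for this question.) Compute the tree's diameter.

7

A longest path is q–d–b–c–k–a–o–u, with 7 edges.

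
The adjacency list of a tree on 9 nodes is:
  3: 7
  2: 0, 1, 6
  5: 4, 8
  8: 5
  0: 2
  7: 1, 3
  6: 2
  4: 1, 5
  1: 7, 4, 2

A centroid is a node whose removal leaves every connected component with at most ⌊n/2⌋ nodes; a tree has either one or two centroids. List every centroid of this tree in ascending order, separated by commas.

If 1 is removed the pieces have sizes 3, 3, 2, all ≤ ⌊9/2⌋ = 4.
Every other node leaves some component of size > 4, so the centroid is unique.

1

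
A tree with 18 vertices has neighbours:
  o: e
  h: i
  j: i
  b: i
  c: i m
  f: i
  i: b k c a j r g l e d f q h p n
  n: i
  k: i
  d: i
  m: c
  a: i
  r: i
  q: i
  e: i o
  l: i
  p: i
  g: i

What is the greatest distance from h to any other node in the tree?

Distances from h peak at 3, attained at o (m also at distance 3).
h – i – e – o

3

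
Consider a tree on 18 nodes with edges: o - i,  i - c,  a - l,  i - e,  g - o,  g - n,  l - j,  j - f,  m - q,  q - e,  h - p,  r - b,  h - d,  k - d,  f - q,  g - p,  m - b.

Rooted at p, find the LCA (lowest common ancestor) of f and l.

Path f→root: f q e i o g p; path l→root: l j f q e i o g p.
First common node: f.

f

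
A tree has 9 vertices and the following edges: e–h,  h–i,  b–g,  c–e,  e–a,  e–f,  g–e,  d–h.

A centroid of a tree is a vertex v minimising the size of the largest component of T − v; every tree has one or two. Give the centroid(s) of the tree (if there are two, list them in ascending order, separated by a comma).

Removing e splits the tree into components of sizes 3, 2, 1, 1, 1; the largest is 3 ≤ ⌊9/2⌋ = 4.
Every other node leaves some component of size > 4, so the centroid is unique.

e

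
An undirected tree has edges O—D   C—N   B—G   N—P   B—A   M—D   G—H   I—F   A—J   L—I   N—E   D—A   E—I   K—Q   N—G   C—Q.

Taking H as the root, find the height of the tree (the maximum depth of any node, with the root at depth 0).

5

F sits deepest: H-G-N-E-I-F — 5 edges from the root.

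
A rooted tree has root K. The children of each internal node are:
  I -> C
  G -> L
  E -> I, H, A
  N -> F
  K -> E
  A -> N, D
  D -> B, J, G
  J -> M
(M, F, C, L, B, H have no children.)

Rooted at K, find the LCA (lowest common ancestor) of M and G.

D

Ancestors of M (toward the root): M, J, D, A, E, K.
Ancestors of G: G, D, A, E, K.
The deepest node appearing in both lists is D.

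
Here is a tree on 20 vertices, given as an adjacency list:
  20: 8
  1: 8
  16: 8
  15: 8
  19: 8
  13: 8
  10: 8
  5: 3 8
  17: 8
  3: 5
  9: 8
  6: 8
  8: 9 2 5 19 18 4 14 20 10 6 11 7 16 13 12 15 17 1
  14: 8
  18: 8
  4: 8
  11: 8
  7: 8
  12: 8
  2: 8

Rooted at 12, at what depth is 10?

2

Path from 12 to 10: 12–8–10, which has 2 edges.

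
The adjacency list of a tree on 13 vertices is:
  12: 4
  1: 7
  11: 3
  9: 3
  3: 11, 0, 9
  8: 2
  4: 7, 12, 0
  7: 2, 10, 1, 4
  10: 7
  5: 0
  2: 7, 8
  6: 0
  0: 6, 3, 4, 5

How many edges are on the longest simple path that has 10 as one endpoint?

The node farthest from 10 is 11 (9 also at distance 5), via 10–7–4–0–3–11 — 5 edges.

5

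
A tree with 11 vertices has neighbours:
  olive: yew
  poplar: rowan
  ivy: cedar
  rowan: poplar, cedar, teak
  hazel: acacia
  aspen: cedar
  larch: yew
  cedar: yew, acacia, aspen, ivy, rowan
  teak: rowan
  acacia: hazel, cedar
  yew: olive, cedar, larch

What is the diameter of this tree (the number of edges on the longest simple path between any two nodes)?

4

A longest path is hazel – acacia – cedar – rowan – poplar, with 4 edges.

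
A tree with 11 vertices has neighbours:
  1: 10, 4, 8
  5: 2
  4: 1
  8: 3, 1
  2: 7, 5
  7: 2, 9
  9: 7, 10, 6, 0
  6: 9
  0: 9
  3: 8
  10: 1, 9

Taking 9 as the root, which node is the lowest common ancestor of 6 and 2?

9

6's ancestor chain is 6, 9 and 2's is 2, 7, 9; they first meet at 9.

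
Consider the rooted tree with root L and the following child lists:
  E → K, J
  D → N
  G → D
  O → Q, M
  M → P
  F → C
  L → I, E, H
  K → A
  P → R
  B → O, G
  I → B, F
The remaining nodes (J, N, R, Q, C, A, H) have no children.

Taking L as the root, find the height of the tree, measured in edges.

A deepest node is R, reached by L → I → B → O → M → P → R.
That path has 6 edges, so the height is 6.

6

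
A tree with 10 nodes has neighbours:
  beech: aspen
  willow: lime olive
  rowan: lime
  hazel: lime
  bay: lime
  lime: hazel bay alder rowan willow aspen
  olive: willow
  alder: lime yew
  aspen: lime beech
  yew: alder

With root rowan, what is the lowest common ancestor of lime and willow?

lime

Ancestors of lime (toward the root): lime, rowan.
Ancestors of willow: willow, lime, rowan.
The deepest node appearing in both lists is lime.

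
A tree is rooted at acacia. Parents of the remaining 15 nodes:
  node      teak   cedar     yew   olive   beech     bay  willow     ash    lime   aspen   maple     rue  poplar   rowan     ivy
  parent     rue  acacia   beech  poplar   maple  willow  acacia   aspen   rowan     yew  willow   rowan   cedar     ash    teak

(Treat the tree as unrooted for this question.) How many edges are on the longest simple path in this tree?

BFS from ivy reaches olive last, at distance 13; BFS from olive confirms no node is farther.
Path: ivy–teak–rue–rowan–ash–aspen–yew–beech–maple–willow–acacia–cedar–poplar–olive.

13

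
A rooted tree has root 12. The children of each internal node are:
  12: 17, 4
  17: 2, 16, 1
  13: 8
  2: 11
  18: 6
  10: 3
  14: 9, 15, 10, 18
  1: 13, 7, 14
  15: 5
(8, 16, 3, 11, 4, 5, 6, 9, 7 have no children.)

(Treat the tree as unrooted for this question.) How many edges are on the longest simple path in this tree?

6

Starting from 11, a farthest node is 3 at distance 6.
One longest path: 11-2-17-1-14-10-3.
So the diameter is 6.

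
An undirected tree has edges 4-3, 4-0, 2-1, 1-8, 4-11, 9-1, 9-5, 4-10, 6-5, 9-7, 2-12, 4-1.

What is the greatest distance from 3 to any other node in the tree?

Distances from 3 peak at 5, attained at 6.
3 – 4 – 1 – 9 – 5 – 6

5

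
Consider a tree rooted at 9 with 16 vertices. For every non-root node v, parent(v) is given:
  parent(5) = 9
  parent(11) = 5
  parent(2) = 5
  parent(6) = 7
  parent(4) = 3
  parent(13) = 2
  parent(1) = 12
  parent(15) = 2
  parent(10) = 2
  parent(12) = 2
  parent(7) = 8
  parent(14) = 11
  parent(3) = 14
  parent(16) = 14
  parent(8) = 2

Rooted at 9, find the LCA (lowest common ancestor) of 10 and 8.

2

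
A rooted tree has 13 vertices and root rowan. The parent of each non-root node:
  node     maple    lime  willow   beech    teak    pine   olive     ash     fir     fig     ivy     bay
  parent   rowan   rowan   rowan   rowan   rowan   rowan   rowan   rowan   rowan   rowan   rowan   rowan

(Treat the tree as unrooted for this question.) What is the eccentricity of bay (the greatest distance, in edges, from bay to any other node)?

2

Distances from bay peak at 2, attained at olive (teak, fig, ivy, maple, beech, fir, lime, willow, pine, ash also at distance 2).
bay – rowan – olive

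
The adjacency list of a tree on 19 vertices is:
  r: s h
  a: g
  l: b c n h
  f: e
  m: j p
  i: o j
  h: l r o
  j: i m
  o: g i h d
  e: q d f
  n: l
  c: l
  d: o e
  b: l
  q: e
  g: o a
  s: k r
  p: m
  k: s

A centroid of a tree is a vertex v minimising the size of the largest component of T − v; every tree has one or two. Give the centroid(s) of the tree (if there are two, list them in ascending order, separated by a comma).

o

Removing o splits the tree into components of sizes 8, 4, 4, 2; the largest is 8 ≤ ⌊19/2⌋ = 9.
Every other node leaves some component of size > 9, so the centroid is unique.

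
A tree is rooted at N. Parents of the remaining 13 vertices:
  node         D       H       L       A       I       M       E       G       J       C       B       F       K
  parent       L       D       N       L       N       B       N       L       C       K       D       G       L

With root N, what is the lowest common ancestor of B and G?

L

Path B→root: B D L N; path G→root: G L N.
First common node: L.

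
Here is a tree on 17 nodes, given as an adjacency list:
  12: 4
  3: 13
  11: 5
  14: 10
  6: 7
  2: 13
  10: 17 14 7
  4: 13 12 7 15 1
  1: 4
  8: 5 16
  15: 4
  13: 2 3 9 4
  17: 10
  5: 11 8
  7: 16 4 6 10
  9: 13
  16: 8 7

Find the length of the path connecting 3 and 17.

Walking from 3: 3 – 13 – 4 – 7 – 10 – 17. Length 5.

5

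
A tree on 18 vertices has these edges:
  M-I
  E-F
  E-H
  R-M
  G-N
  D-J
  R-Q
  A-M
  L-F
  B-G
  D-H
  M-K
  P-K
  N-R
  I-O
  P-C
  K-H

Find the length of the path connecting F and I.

5

F - E - H - K - M - I: 5 edges.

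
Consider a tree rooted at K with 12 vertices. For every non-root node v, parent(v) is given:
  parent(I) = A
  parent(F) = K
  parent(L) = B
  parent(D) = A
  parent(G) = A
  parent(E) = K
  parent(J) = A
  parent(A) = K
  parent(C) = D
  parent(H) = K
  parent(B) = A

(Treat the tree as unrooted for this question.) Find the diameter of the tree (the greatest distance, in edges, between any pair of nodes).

4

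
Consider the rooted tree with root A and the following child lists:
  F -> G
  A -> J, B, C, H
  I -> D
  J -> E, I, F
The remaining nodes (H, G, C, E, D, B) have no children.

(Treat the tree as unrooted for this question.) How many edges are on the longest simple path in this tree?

4

A longest path is C-A-J-I-D, with 4 edges.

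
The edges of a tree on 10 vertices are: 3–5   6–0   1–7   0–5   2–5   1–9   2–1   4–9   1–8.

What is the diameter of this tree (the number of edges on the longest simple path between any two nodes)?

6

BFS from 6 reaches 4 last, at distance 6; BFS from 4 confirms no node is farther.
Path: 6–0–5–2–1–9–4.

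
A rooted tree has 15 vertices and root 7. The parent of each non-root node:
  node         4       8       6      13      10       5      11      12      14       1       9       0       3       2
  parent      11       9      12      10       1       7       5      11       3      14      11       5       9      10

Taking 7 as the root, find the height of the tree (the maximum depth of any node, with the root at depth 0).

8

2 sits deepest: 7–5–11–9–3–14–1–10–2 — 8 edges from the root.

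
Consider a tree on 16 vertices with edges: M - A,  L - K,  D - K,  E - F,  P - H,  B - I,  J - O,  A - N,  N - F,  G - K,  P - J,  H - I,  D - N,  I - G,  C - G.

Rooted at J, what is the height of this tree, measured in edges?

The longest root-to-leaf path is J – P – H – I – G – K – D – N – A – M (9 edges).

9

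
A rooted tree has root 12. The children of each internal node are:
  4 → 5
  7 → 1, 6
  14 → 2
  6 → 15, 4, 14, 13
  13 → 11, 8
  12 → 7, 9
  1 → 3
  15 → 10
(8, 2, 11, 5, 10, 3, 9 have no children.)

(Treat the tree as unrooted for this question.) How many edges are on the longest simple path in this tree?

A longest path is 2–14–6–7–12–9, with 5 edges.

5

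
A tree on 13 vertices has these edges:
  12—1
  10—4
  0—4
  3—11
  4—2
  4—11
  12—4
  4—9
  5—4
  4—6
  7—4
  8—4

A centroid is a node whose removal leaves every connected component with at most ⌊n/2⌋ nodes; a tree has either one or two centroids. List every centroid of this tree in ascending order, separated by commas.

4

Delete 4: the remaining components have sizes 2, 2, 1, 1, 1, 1, 1, 1, 1, 1. Max 2 ≤ 6, so 4 is a centroid.
No neighbour of 4 does as well, so 4 is the unique centroid.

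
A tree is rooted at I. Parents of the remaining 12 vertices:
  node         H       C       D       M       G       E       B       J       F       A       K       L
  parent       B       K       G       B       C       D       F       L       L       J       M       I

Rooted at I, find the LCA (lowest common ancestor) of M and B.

M's ancestor chain is M, B, F, L, I and B's is B, F, L, I; they first meet at B.

B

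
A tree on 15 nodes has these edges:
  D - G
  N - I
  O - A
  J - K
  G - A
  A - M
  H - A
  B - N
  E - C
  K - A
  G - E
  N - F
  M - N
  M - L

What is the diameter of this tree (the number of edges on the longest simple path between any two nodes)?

6

A longest path is F-N-M-A-G-E-C, with 6 edges.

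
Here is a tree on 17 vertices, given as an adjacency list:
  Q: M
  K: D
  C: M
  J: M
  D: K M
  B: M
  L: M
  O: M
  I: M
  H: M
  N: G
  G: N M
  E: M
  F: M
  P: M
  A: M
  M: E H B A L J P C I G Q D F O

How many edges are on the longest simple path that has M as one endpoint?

The node farthest from M is K (N also at distance 2), via M–D–K — 2 edges.

2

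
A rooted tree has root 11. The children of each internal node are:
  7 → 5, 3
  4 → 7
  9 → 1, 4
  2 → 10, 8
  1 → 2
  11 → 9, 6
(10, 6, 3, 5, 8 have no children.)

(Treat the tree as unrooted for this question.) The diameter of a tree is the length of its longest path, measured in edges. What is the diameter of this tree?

6

Starting from 10, a farthest node is 3 at distance 6.
One longest path: 10 – 2 – 1 – 9 – 4 – 7 – 3.
So the diameter is 6.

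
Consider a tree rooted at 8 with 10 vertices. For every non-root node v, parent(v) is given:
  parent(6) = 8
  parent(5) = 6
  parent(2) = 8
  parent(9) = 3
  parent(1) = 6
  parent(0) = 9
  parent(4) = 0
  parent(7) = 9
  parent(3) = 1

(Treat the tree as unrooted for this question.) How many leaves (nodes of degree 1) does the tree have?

The leaves are 2, 4, 5, 7.
That is 4 leaves.

4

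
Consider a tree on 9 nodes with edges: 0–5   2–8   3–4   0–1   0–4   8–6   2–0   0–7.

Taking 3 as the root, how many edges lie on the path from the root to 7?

Climbing from 7 to the root: 7 – 0 – 4 – 3. That's 3 steps.

3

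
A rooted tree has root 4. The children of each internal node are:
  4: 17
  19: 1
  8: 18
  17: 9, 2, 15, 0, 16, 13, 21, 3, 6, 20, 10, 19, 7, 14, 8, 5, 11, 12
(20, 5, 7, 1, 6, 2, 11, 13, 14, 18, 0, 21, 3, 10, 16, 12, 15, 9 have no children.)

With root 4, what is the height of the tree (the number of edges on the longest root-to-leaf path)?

3

The longest root-to-leaf path is 4 – 17 – 8 – 18 (3 edges).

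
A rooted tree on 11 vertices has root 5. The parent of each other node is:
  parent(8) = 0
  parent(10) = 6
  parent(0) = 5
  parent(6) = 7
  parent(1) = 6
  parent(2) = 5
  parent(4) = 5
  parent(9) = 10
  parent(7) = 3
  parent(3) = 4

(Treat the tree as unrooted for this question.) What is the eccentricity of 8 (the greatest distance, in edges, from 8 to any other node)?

8

The node farthest from 8 is 9, via 8-0-5-4-3-7-6-10-9 — 8 edges.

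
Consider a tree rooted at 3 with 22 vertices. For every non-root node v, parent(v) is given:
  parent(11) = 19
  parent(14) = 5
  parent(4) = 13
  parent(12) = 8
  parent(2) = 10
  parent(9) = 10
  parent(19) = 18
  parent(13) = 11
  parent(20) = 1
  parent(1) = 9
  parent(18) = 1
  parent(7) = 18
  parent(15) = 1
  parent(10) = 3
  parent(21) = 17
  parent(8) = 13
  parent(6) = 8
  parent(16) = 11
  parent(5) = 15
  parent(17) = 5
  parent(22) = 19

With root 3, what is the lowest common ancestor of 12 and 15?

Path 12→root: 12 8 13 11 19 18 1 9 10 3; path 15→root: 15 1 9 10 3.
First common node: 1.

1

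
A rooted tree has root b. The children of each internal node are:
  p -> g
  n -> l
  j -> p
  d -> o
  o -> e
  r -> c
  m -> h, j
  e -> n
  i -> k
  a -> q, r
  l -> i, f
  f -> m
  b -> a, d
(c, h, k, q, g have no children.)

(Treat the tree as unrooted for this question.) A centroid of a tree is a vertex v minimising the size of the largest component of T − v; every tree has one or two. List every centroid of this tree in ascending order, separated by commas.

l, n

Delete n: the remaining components have sizes 9, 8. Max 9 ≤ 9, so n is a centroid.
Its neighbour l also leaves a largest component of size 9, so both are centroids.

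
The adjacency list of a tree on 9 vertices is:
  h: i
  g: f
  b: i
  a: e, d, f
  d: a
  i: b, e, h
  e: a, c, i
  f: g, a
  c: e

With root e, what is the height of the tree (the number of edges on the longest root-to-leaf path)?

g sits deepest: e–a–f–g — 3 edges from the root.

3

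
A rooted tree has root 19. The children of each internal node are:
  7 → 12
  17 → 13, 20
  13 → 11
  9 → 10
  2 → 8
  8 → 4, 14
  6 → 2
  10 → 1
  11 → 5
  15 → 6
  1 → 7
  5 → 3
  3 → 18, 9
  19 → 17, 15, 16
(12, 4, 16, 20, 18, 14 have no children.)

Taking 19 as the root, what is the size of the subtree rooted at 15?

6

The subtree rooted at 15 contains: 15, 6, 2, 8, 4, 14 — 6 nodes.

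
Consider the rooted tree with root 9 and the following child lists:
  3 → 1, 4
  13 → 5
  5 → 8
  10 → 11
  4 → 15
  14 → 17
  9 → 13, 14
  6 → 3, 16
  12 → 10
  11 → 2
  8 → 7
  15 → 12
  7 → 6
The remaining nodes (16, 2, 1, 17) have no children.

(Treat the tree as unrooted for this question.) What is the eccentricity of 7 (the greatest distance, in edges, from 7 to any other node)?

A farthest node from 7 is 2.
The path 7 – 6 – 3 – 4 – 15 – 12 – 10 – 11 – 2 has 8 edges.

8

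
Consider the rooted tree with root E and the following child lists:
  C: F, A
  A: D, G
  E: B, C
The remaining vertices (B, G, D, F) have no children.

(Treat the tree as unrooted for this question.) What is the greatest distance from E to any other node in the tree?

Distances from E peak at 3, attained at D (G also at distance 3).
E–C–A–D

3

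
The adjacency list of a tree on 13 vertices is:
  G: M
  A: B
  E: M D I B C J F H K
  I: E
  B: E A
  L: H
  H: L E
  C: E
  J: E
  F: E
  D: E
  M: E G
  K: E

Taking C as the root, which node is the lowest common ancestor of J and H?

Path J→root: J E C; path H→root: H E C.
First common node: E.

E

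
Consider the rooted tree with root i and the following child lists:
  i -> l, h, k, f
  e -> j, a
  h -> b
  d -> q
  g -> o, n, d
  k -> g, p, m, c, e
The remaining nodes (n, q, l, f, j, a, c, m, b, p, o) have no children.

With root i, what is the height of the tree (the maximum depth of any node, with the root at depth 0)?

4

A deepest node is q, reached by i–k–g–d–q.
That path has 4 edges, so the height is 4.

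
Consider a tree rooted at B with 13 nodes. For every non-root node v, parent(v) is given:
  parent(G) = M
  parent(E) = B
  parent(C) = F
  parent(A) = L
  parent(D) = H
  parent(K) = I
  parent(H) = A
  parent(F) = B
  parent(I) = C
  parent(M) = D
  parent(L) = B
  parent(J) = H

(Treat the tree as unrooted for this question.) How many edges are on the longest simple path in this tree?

Starting from G, a farthest node is K at distance 10.
One longest path: G–M–D–H–A–L–B–F–C–I–K.
So the diameter is 10.

10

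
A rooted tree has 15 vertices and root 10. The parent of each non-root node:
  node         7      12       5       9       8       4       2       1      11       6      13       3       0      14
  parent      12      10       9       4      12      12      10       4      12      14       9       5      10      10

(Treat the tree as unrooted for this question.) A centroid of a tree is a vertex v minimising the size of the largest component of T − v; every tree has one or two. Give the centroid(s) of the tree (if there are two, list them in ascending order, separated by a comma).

If 12 is removed the pieces have sizes 6, 5, 1, 1, 1, all ≤ ⌊15/2⌋ = 7.
Every other node leaves some component of size > 7, so the centroid is unique.

12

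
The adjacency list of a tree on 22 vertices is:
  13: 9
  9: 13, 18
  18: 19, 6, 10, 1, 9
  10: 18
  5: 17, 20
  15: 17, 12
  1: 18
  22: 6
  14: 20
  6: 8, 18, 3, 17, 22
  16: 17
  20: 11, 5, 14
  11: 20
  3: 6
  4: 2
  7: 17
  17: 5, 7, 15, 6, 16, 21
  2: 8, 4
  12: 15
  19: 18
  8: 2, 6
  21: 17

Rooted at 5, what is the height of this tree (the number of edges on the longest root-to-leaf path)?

5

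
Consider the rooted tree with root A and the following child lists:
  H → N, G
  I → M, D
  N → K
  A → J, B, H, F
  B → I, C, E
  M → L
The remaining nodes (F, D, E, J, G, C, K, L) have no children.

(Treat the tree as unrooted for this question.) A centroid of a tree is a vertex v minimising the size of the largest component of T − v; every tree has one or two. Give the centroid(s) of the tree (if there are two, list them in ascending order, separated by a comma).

A, B

Removing A splits the tree into components of sizes 7, 4, 1, 1; the largest is 7 ≤ ⌊14/2⌋ = 7.
B is adjacent to A and is also a centroid (the largest component after removing it is likewise 7).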